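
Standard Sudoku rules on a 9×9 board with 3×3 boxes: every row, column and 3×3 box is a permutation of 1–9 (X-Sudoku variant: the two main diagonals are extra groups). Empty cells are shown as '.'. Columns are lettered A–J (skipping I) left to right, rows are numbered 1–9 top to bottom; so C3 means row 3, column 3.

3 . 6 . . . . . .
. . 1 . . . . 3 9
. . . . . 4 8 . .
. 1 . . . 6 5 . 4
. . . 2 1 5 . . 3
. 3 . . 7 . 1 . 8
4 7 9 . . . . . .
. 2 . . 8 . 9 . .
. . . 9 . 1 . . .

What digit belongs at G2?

4

D4 = 8 (sole candidate).
D6 = 4 (sole candidate).
F6 = 9 (sole candidate).
A9 = 5 (sole candidate).
J1 = 7 (sole candidate).
E4 = 3 (sole candidate).
C8 = 3 (sole candidate).
F8 = 7 (sole candidate).
C9 = 8 (sole candidate).
B9 = 6 (sole candidate).
J9 = 2 (sole candidate).
G7 = 6 (sole candidate).
A8 = 1 (sole candidate).
J8 = 5 (sole candidate).
E9 = 4 (sole candidate).
H9 = 7 (sole candidate).
G5 = 7 (sole candidate).
J7 = 1 (sole candidate).
D8 = 6 (sole candidate).
H8 = 4 (sole candidate).
G9 = 3 (sole candidate).
B2 = 5 (sole candidate).
D2 = 7 (sole candidate).
B3 = 9 (sole candidate).
C3 = 7 (sole candidate).
J3 = 6 (sole candidate).
C4 = 2 (sole candidate).
H4 = 9 (sole candidate).
C5 = 4 (sole candidate).
H5 = 6 (sole candidate).
A6 = 6 (sole candidate).
C6 = 5 (sole candidate).
H6 = 2 (sole candidate).
H7 = 8 (sole candidate).
A3 = 2 (sole candidate).
E3 = 5 (sole candidate).
H3 = 1 (sole candidate).
A4 = 7 (sole candidate).
B5 = 8 (sole candidate).
E7 = 2 (sole candidate).
F7 = 3 (sole candidate).
B1 = 4 (sole candidate).
D1 = 1 (sole candidate).
E1 = 9 (sole candidate).
G1 = 2 (sole candidate).
H1 = 5 (sole candidate).
A2 = 8 (sole candidate).
E2 = 6 (sole candidate).
F2 = 2 (sole candidate).
G2 = 4: row 2 has {1,2,3,5,6,7,8,9}; col 7 has {1,2,3,5,6,7,8,9}; box has {1,2,3,5,6,7,8,9} → only 4 remains.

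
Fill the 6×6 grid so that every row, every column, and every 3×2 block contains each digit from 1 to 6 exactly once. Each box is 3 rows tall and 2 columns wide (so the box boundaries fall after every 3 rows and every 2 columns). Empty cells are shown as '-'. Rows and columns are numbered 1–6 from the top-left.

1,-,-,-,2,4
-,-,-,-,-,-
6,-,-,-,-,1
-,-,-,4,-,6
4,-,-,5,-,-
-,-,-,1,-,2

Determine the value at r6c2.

r5c6 = 3: row 5 has {4,5}; col 6 has {1,2,4,6}; box has {2,6} → only 3 remains.
r2c6 = 5: row 2 has {}; col 6 has {1,2,3,4,6}; box has {1,2,4} → only 5 remains.
r3c5 = 3: row 3 has {1,6}; col 5 has {2}; box has {1,2,4,5} → only 3 remains.
r5c5 = 1: row 5 has {3,4,5}; col 5 has {2,3}; box has {2,3,6} → only 1 remains.
r2c5 = 6: row 2 has {5}; col 5 has {1,2,3}; box has {1,2,3,4,5} → only 6 remains.
r3c4 = 2: row 3 has {1,3,6}; col 4 has {1,4,5}; box has {} → only 2 remains.
r4c5 = 5: row 4 has {4,6}; col 5 has {1,2,3,6}; box has {1,2,3,6} → only 5 remains.
r6c5 = 4: row 6 has {1,2}; col 5 has {1,2,3,5,6}; box has {1,2,3,5,6} → only 4 remains.
r2c4 = 3: row 2 has {5,6}; col 4 has {1,2,4,5}; box has {2} → only 3 remains.
r1c4 = 6: row 1 has {1,2,4}; col 4 has {1,2,3,4,5}; box has {2,3} → only 6 remains.
r2c1 = 2: row 2 has {3,5,6}; col 1 has {1,4,6}; box has {1,6} → only 2 remains.
r2c2 = 4: row 2 has {2,3,5,6}; col 2 has {}; box has {1,2,6} → only 4 remains.
r2c3 = 1: row 2 has {2,3,4,5,6}; col 3 has {}; box has {2,3,6} → only 1 remains.
r3c2 = 5: row 3 has {1,2,3,6}; col 2 has {4}; box has {1,2,4,6} → only 5 remains.
r3c3 = 4: row 3 has {1,2,3,5,6}; col 3 has {1}; box has {1,2,3,6} → only 4 remains.
r4c1 = 3: row 4 has {4,5,6}; col 1 has {1,2,4,6}; box has {4} → only 3 remains.
r4c3 = 2: row 4 has {3,4,5,6}; col 3 has {1,4}; box has {1,4,5} → only 2 remains.
r5c3 = 6: row 5 has {1,3,4,5}; col 3 has {1,2,4}; box has {1,2,4,5} → only 6 remains.
r6c1 = 5: row 6 has {1,2,4}; col 1 has {1,2,3,4,6}; box has {3,4} → only 5 remains.
r6c2 = 6: row 6 has {1,2,4,5}; col 2 has {4,5}; box has {3,4,5} → only 6 remains.

6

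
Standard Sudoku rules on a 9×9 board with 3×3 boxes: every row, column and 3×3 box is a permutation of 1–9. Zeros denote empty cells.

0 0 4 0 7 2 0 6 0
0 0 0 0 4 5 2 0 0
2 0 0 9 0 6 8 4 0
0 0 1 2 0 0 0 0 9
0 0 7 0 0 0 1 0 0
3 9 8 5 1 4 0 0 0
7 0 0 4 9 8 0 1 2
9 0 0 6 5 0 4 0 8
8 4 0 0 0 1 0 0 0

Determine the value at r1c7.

r3c5 = 3: row 3 has {2,4,6,8,9}; col 5 has {1,4,5,7,9}; box has {2,4,5,6,7,9} → only 3 remains.
r9c5 = 2: row 9 has {1,4,8}; col 5 has {1,3,4,5,7,9}; box has {1,4,5,6,8,9} → only 2 remains.
r3c3 = 5: row 3 has {2,3,4,6,8,9}; col 3 has {1,4,7,8}; box has {2,4} → only 5 remains.
r1c1 = 1: row 1 has {2,4,6,7}; col 1 has {2,3,7,8,9}; box has {2,4,5} → only 1 remains.
r1c4 = 8: row 1 has {1,2,4,6,7}; col 4 has {2,4,5,6,9}; box has {2,3,4,5,6,7,9} → only 8 remains.
r2c1 = 6: row 2 has {2,4,5}; col 1 has {1,2,3,7,8,9}; box has {1,2,4,5} → only 6 remains.
r2c4 = 1: row 2 has {2,4,5,6}; col 4 has {2,4,5,6,8,9}; box has {2,3,4,5,6,7,8,9} → only 1 remains.
r3c2 = 7: row 3 has {2,3,4,5,6,8,9}; col 2 has {4,9}; box has {1,2,4,5,6} → only 7 remains.
r3c9 = 1: row 3 has {2,3,4,5,6,7,8,9}; col 9 has {2,8,9}; box has {2,4,6,8} → only 1 remains.
r5c4 = 3: row 5 has {1,7}; col 4 has {1,2,4,5,6,8,9}; box has {1,2,4,5} → only 3 remains.
r5c6 = 9: row 5 has {1,3,7}; col 6 has {1,2,4,5,6,8}; box has {1,2,3,4,5} → only 9 remains.
r9c4 = 7: row 9 has {1,2,4,8}; col 4 has {1,2,3,4,5,6,8,9}; box has {1,2,4,5,6,8,9} → only 7 remains.
r1c2 = 3: row 1 has {1,2,4,6,7,8}; col 2 has {4,7,9}; box has {1,2,4,5,6,7} → only 3 remains.
r1c9 = 5: row 1 has {1,2,3,4,6,7,8}; col 9 has {1,2,8,9}; box has {1,2,4,6,8} → only 5 remains.
r2c2 = 8: row 2 has {1,2,4,5,6}; col 2 has {3,4,7,9}; box has {1,2,3,4,5,6,7} → only 8 remains.
r2c3 = 9: row 2 has {1,2,4,5,6,8}; col 3 has {1,4,5,7,8}; box has {1,2,3,4,5,6,7,8} → only 9 remains.
r4c6 = 7: row 4 has {1,2,9}; col 6 has {1,2,4,5,6,8,9}; box has {1,2,3,4,5,9} → only 7 remains.
r8c6 = 3: row 8 has {4,5,6,8,9}; col 6 has {1,2,4,5,6,7,8,9}; box has {1,2,4,5,6,7,8,9} → only 3 remains.
r8c8 = 7: row 8 has {3,4,5,6,8,9}; col 8 has {1,4,6}; box has {1,2,4,8} → only 7 remains.
r1c7 = 9: row 1 has {1,2,3,4,5,6,7,8}; col 7 has {1,2,4,8}; box has {1,2,4,5,6,8} → only 9 remains.

9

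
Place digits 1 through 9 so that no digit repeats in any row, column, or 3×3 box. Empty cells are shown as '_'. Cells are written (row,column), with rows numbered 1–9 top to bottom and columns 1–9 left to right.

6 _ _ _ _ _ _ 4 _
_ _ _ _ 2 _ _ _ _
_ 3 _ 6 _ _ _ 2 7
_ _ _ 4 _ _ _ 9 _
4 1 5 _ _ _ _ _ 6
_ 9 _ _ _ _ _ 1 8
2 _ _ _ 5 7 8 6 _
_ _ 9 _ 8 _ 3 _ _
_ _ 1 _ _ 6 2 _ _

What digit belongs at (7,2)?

(5,7) = 7 (sole candidate).
(5,8) = 3 (sole candidate).
(7,2) = 4: row 7 has {2,5,6,7,8}; col 2 has {1,3,9}; box has {1,2,9} → only 4 remains.

4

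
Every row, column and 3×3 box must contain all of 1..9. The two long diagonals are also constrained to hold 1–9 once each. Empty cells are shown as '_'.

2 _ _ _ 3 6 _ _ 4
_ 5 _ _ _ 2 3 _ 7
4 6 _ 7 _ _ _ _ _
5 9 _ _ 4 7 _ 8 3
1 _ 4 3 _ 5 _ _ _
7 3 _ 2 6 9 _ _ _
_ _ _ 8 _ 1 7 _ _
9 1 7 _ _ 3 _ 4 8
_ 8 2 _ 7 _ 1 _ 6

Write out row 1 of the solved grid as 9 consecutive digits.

row 1, column 2 = 7: row 1 has {2,3,4,6}; col 2 has {1,3,5,6,8,9}; box has {2,4,5,6} → only 7 remains.
row 2, column 1 = 8: row 2 has {2,3,5,7}; col 1 has {1,2,4,5,7,9}; box has {2,4,5,6,7} → only 8 remains.
row 3, column 6 = 8: row 3 has {4,6,7}; col 6 has {1,2,3,5,6,7,9}; box has {2,3,6,7} → only 8 remains.
row 4, column 3 = 6: row 4 has {3,4,5,7,8,9}; col 3 has {2,4,7}; box has {1,3,4,5,7,9} → only 6 remains.
row 4, column 4 = 1: row 4 has {3,4,5,6,7,8,9}; col 4 has {2,3,7,8}; box has {2,3,4,5,6,7,9}; main diagonal has {2,4,5,6,7,9} → only 1 remains.
row 4, column 7 = 2: row 4 has {1,3,4,5,6,7,8,9}; col 7 has {1,3,7}; box has {3,8} → only 2 remains.
row 5, column 2 = 2: row 5 has {1,3,4,5}; col 2 has {1,3,5,6,7,8,9}; box has {1,3,4,5,6,7,9} → only 2 remains.
row 5, column 5 = 8: row 5 has {1,2,3,4,5}; col 5 has {3,4,6,7}; box has {1,2,3,4,5,6,7,9}; main diagonal has {1,2,4,5,6,7,9}; anti-diagonal has {1,2,4,7} → only 8 remains.
row 5, column 9 = 9: row 5 has {1,2,3,4,5,8}; col 9 has {3,4,6,7,8}; box has {2,3,8} → only 9 remains.
row 6, column 3 = 8: row 6 has {2,3,6,7,9}; col 3 has {2,4,6,7}; box has {1,2,3,4,5,6,7,9} → only 8 remains.
row 7, column 2 = 4: row 7 has {1,7,8}; col 2 has {1,2,3,5,6,7,8,9}; box has {1,2,7,8,9} → only 4 remains.
row 8, column 7 = 5: row 8 has {1,3,4,7,8,9}; col 7 has {1,2,3,7}; box has {1,4,6,7,8} → only 5 remains.
row 9, column 1 = 3: row 9 has {1,2,6,7,8}; col 1 has {1,2,4,5,7,8,9}; box has {1,2,4,7,8,9}; anti-diagonal has {1,2,4,7,8} → only 3 remains.
row 9, column 6 = 4: row 9 has {1,2,3,6,7,8}; col 6 has {1,2,3,5,6,7,8,9}; box has {1,3,7,8} → only 4 remains.
row 9, column 8 = 9: row 9 has {1,2,3,4,6,7,8}; col 8 has {4,8}; box has {1,4,5,6,7,8} → only 9 remains.
row 2, column 8 = 6: row 2 has {2,3,5,7,8}; col 8 has {4,8,9}; box has {3,4,7}; anti-diagonal has {1,2,3,4,7,8} → only 6 remains.
row 3, column 3 = 3: row 3 has {4,6,7,8}; col 3 has {2,4,6,7,8}; box has {2,4,5,6,7,8}; main diagonal has {1,2,4,5,6,7,8,9} → only 3 remains.
row 3, column 7 = 9: row 3 has {3,4,6,7,8}; col 7 has {1,2,3,5,7}; box has {3,4,6,7}; anti-diagonal has {1,2,3,4,6,7,8} → only 9 remains.
row 5, column 7 = 6: row 5 has {1,2,3,4,5,8,9}; col 7 has {1,2,3,5,7,9}; box has {2,3,8,9} → only 6 remains.
row 5, column 8 = 7: row 5 has {1,2,3,4,5,6,8,9}; col 8 has {4,6,8,9}; box has {2,3,6,8,9} → only 7 remains.
row 6, column 7 = 4: row 6 has {2,3,6,7,8,9}; col 7 has {1,2,3,5,6,7,9}; box has {2,3,6,7,8,9} → only 4 remains.
row 7, column 1 = 6: row 7 has {1,4,7,8}; col 1 has {1,2,3,4,5,7,8,9}; box has {1,2,3,4,7,8,9} → only 6 remains.
row 7, column 3 = 5: row 7 has {1,4,6,7,8}; col 3 has {2,3,4,6,7,8}; box has {1,2,3,4,6,7,8,9}; anti-diagonal has {1,2,3,4,6,7,8,9} → only 5 remains.
row 7, column 9 = 2: row 7 has {1,4,5,6,7,8}; col 9 has {3,4,6,7,8,9}; box has {1,4,5,6,7,8,9} → only 2 remains.
row 8, column 4 = 6: row 8 has {1,3,4,5,7,8,9}; col 4 has {1,2,3,7,8}; box has {1,3,4,7,8} → only 6 remains.
row 8, column 5 = 2: row 8 has {1,3,4,5,6,7,8,9}; col 5 has {3,4,6,7,8}; box has {1,3,4,6,7,8} → only 2 remains.
row 9, column 4 = 5: row 9 has {1,2,3,4,6,7,8,9}; col 4 has {1,2,3,6,7,8}; box has {1,2,3,4,6,7,8} → only 5 remains.
row 1, column 4 = 9: row 1 has {2,3,4,6,7}; col 4 has {1,2,3,5,6,7,8}; box has {2,3,6,7,8} → only 9 remains.
row 1, column 7 = 8: row 1 has {2,3,4,6,7,9}; col 7 has {1,2,3,4,5,6,7,9}; box has {3,4,6,7,9} → only 8 remains.
row 2, column 4 = 4: row 2 has {2,3,5,6,7,8}; col 4 has {1,2,3,5,6,7,8,9}; box has {2,3,6,7,8,9} → only 4 remains.
row 2, column 5 = 1: row 2 has {2,3,4,5,6,7,8}; col 5 has {2,3,4,6,7,8}; box has {2,3,4,6,7,8,9} → only 1 remains.
row 3, column 5 = 5: row 3 has {3,4,6,7,8,9}; col 5 has {1,2,3,4,6,7,8}; box has {1,2,3,4,6,7,8,9} → only 5 remains.
row 3, column 9 = 1: row 3 has {3,4,5,6,7,8,9}; col 9 has {2,3,4,6,7,8,9}; box has {3,4,6,7,8,9} → only 1 remains.
row 6, column 9 = 5: row 6 has {2,3,4,6,7,8,9}; col 9 has {1,2,3,4,6,7,8,9}; box has {2,3,4,6,7,8,9} → only 5 remains.
row 7, column 5 = 9: row 7 has {1,2,4,5,6,7,8}; col 5 has {1,2,3,4,5,6,7,8}; box has {1,2,3,4,5,6,7,8} → only 9 remains.
row 7, column 8 = 3: row 7 has {1,2,4,5,6,7,8,9}; col 8 has {4,6,7,8,9}; box has {1,2,4,5,6,7,8,9} → only 3 remains.
row 1, column 3 = 1: row 1 has {2,3,4,6,7,8,9}; col 3 has {2,3,4,5,6,7,8}; box has {2,3,4,5,6,7,8} → only 1 remains.
row 1, column 8 = 5: row 1 has {1,2,3,4,6,7,8,9}; col 8 has {3,4,6,7,8,9}; box has {1,3,4,6,7,8,9} → only 5 remains.

271936854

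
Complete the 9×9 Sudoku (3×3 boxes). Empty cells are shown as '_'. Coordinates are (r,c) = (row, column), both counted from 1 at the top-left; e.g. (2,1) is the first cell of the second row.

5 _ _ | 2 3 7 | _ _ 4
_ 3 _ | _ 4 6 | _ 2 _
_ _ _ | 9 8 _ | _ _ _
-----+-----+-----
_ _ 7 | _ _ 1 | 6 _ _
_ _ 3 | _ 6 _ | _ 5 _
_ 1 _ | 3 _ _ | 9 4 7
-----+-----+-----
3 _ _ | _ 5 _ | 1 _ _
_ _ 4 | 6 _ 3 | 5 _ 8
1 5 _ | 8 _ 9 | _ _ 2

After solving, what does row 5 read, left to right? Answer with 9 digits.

(1,7) = 8: row 1 has {2,3,4,5,7}; col 7 has {1,5,6,9}; box has {2,4} → only 8 remains.
(2,7) = 7: row 2 has {2,3,4,6}; col 7 has {1,5,6,8,9}; box has {2,4,8} → only 7 remains.
(3,6) = 5: row 3 has {8,9}; col 6 has {1,3,6,7,9}; box has {2,3,4,6,7,8,9} → only 5 remains.
(3,7) = 3: row 3 has {5,8,9}; col 7 has {1,5,6,7,8,9}; box has {2,4,7,8} → only 3 remains.
(4,9) = 3: row 4 has {1,6,7}; col 9 has {2,4,7,8}; box has {4,5,6,7,9} → only 3 remains.
(5,7) = 2: row 5 has {3,5,6}; col 7 has {1,3,5,6,7,8,9}; box has {3,4,5,6,7,9} → only 2 remains.
(5,9) = 1: row 5 has {2,3,5,6}; col 9 has {2,3,4,7,8}; box has {2,3,4,5,6,7,9} → only 1 remains.
(6,5) = 2: row 6 has {1,3,4,7,9}; col 5 has {3,4,5,6,8}; box has {1,3,6} → only 2 remains.
(6,6) = 8: row 6 has {1,2,3,4,7,9}; col 6 has {1,3,5,6,7,9}; box has {1,2,3,6} → only 8 remains.
(9,3) = 6: row 9 has {1,2,5,8,9}; col 3 has {3,4,7}; box has {1,3,4,5} → only 6 remains.
(9,5) = 7: row 9 has {1,2,5,6,8,9}; col 5 has {2,3,4,5,6,8}; box has {3,5,6,8,9} → only 7 remains.
(9,7) = 4: row 9 has {1,2,5,6,7,8,9}; col 7 has {1,2,3,5,6,7,8,9}; box has {1,2,5,8} → only 4 remains.
(9,8) = 3: row 9 has {1,2,4,5,6,7,8,9}; col 8 has {2,4,5}; box has {1,2,4,5,8} → only 3 remains.
(2,4) = 1: row 2 has {2,3,4,6,7}; col 4 has {2,3,6,8,9}; box has {2,3,4,5,6,7,8,9} → only 1 remains.
(3,9) = 6: row 3 has {3,5,8,9}; col 9 has {1,2,3,4,7,8}; box has {2,3,4,7,8} → only 6 remains.
(4,5) = 9: row 4 has {1,3,6,7}; col 5 has {2,3,4,5,6,7,8}; box has {1,2,3,6,8} → only 9 remains.
(4,8) = 8: row 4 has {1,3,6,7,9}; col 8 has {2,3,4,5}; box has {1,2,3,4,5,6,7,9} → only 8 remains.
(5,6) = 4: row 5 has {1,2,3,5,6}; col 6 has {1,3,5,6,7,8,9}; box has {1,2,3,6,8,9} → only 4 remains.
(6,1) = 6: row 6 has {1,2,3,4,7,8,9}; col 1 has {1,3,5}; box has {1,3,7} → only 6 remains.
(6,3) = 5: row 6 has {1,2,3,4,6,7,8,9}; col 3 has {3,4,6,7}; box has {1,3,6,7} → only 5 remains.
(7,4) = 4: row 7 has {1,3,5}; col 4 has {1,2,3,6,8,9}; box has {3,5,6,7,8,9} → only 4 remains.
(7,6) = 2: row 7 has {1,3,4,5}; col 6 has {1,3,4,5,6,7,8,9}; box has {3,4,5,6,7,8,9} → only 2 remains.
(7,9) = 9: row 7 has {1,2,3,4,5}; col 9 has {1,2,3,4,6,7,8}; box has {1,2,3,4,5,8} → only 9 remains.
(8,5) = 1: row 8 has {3,4,5,6,8}; col 5 has {2,3,4,5,6,7,8,9}; box has {2,3,4,5,6,7,8,9} → only 1 remains.
(8,8) = 7: row 8 has {1,3,4,5,6,8}; col 8 has {2,3,4,5,8}; box has {1,2,3,4,5,8,9} → only 7 remains.
(2,9) = 5: row 2 has {1,2,3,4,6,7}; col 9 has {1,2,3,4,6,7,8,9}; box has {2,3,4,6,7,8} → only 5 remains.
(3,8) = 1: row 3 has {3,5,6,8,9}; col 8 has {2,3,4,5,7,8}; box has {2,3,4,5,6,7,8} → only 1 remains.
(4,4) = 5: row 4 has {1,3,6,7,8,9}; col 4 has {1,2,3,4,6,8,9}; box has {1,2,3,4,6,8,9} → only 5 remains.
(5,4) = 7: row 5 has {1,2,3,4,5,6}; col 4 has {1,2,3,4,5,6,8,9}; box has {1,2,3,4,5,6,8,9} → only 7 remains.
(7,3) = 8: row 7 has {1,2,3,4,5,9}; col 3 has {3,4,5,6,7}; box has {1,3,4,5,6} → only 8 remains.
(7,8) = 6: row 7 has {1,2,3,4,5,8,9}; col 8 has {1,2,3,4,5,7,8}; box has {1,2,3,4,5,7,8,9} → only 6 remains.
(1,8) = 9: row 1 has {2,3,4,5,7,8}; col 8 has {1,2,3,4,5,6,7,8}; box has {1,2,3,4,5,6,7,8} → only 9 remains.
(2,3) = 9: row 2 has {1,2,3,4,5,6,7}; col 3 has {3,4,5,6,7,8}; box has {3,5} → only 9 remains.
(3,3) = 2: row 3 has {1,3,5,6,8,9}; col 3 has {3,4,5,6,7,8,9}; box has {3,5,9} → only 2 remains.
(7,2) = 7: row 7 has {1,2,3,4,5,6,8,9}; col 2 has {1,3,5}; box has {1,3,4,5,6,8} → only 7 remains.
(1,2) = 6: row 1 has {2,3,4,5,7,8,9}; col 2 has {1,3,5,7}; box has {2,3,5,9} → only 6 remains.
(1,3) = 1: row 1 has {2,3,4,5,6,7,8,9}; col 3 has {2,3,4,5,6,7,8,9}; box has {2,3,5,6,9} → only 1 remains.
(2,1) = 8: row 2 has {1,2,3,4,5,6,7,9}; col 1 has {1,3,5,6}; box has {1,2,3,5,6,9} → only 8 remains.
(3,2) = 4: row 3 has {1,2,3,5,6,8,9}; col 2 has {1,3,5,6,7}; box has {1,2,3,5,6,8,9} → only 4 remains.
(4,2) = 2: row 4 has {1,3,5,6,7,8,9}; col 2 has {1,3,4,5,6,7}; box has {1,3,5,6,7} → only 2 remains.
(5,1) = 9: row 5 has {1,2,3,4,5,6,7}; col 1 has {1,3,5,6,8}; box has {1,2,3,5,6,7} → only 9 remains.
(5,2) = 8: row 5 has {1,2,3,4,5,6,7,9}; col 2 has {1,2,3,4,5,6,7}; box has {1,2,3,5,6,7,9} → only 8 remains.

983764251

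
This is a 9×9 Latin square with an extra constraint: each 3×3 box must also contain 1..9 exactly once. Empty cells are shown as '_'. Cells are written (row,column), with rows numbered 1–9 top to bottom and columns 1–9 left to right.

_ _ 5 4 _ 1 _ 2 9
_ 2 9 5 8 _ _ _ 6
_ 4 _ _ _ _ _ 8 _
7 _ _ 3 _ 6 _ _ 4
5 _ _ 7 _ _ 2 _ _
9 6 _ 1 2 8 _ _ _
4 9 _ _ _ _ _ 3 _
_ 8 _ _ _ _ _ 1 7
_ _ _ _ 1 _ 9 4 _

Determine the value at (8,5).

(2,8) = 7: row 2 has {2,5,6,8,9}; col 8 has {1,2,3,4,8}; box has {2,6,8,9} → only 7 remains.
(4,2) = 1: row 4 has {3,4,6,7}; col 2 has {2,4,6,8,9}; box has {5,6,7,9} → only 1 remains.
(5,2) = 3: row 5 has {2,5,7}; col 2 has {1,2,4,6,8,9}; box has {1,5,6,7,9} → only 3 remains.
(6,3) = 4: row 6 has {1,2,6,8,9}; col 3 has {5,9}; box has {1,3,5,6,7,9} → only 4 remains.
(6,8) = 5: row 6 has {1,2,4,6,8,9}; col 8 has {1,2,3,4,7,8}; box has {2,4} → only 5 remains.
(6,9) = 3: row 6 has {1,2,4,5,6,8,9}; col 9 has {4,6,7,9}; box has {2,4,5} → only 3 remains.
(1,2) = 7: row 1 has {1,2,4,5,9}; col 2 has {1,2,3,4,6,8,9}; box has {2,4,5,9} → only 7 remains.
(1,7) = 3: row 1 has {1,2,4,5,7,9}; col 7 has {2,9}; box has {2,6,7,8,9} → only 3 remains.
(2,6) = 3: row 2 has {2,5,6,7,8,9}; col 6 has {1,6,8}; box has {1,4,5,8} → only 3 remains.
(4,7) = 8: row 4 has {1,3,4,6,7}; col 7 has {2,3,9}; box has {2,3,4,5} → only 8 remains.
(4,8) = 9: row 4 has {1,3,4,6,7,8}; col 8 has {1,2,3,4,5,7,8}; box has {2,3,4,5,8} → only 9 remains.
(5,3) = 8: row 5 has {2,3,5,7}; col 3 has {4,5,9}; box has {1,3,4,5,6,7,9} → only 8 remains.
(5,8) = 6: row 5 has {2,3,5,7,8}; col 8 has {1,2,3,4,5,7,8,9}; box has {2,3,4,5,8,9} → only 6 remains.
(5,9) = 1: row 5 has {2,3,5,6,7,8}; col 9 has {3,4,6,7,9}; box has {2,3,4,5,6,8,9} → only 1 remains.
(6,7) = 7: row 6 has {1,2,3,4,5,6,8,9}; col 7 has {2,3,8,9}; box has {1,2,3,4,5,6,8,9} → only 7 remains.
(9,2) = 5: row 9 has {1,4,9}; col 2 has {1,2,3,4,6,7,8,9}; box has {4,8,9} → only 5 remains.
(1,5) = 6: row 1 has {1,2,3,4,5,7,9}; col 5 has {1,2,8}; box has {1,3,4,5,8} → only 6 remains.
(2,1) = 1: row 2 has {2,3,5,6,7,8,9}; col 1 has {4,5,7,9}; box has {2,4,5,7,9} → only 1 remains.
(2,7) = 4: row 2 has {1,2,3,5,6,7,8,9}; col 7 has {2,3,7,8,9}; box has {2,3,6,7,8,9} → only 4 remains.
(3,9) = 5: row 3 has {4,8}; col 9 has {1,3,4,6,7,9}; box has {2,3,4,6,7,8,9} → only 5 remains.
(4,3) = 2: row 4 has {1,3,4,6,7,8,9}; col 3 has {4,5,8,9}; box has {1,3,4,5,6,7,8,9} → only 2 remains.
(4,5) = 5: row 4 has {1,2,3,4,6,7,8,9}; col 5 has {1,2,6,8}; box has {1,2,3,6,7,8} → only 5 remains.
(7,5) = 7: row 7 has {3,4,9}; col 5 has {1,2,5,6,8}; box has {1} → only 7 remains.
(9,6) = 2: row 9 has {1,4,5,9}; col 6 has {1,3,6,8}; box has {1,7} → only 2 remains.
(9,9) = 8: row 9 has {1,2,4,5,9}; col 9 has {1,3,4,5,6,7,9}; box has {1,3,4,7,9} → only 8 remains.
(1,1) = 8: row 1 has {1,2,3,4,5,6,7,9}; col 1 has {1,4,5,7,9}; box has {1,2,4,5,7,9} → only 8 remains.
(3,5) = 9: row 3 has {4,5,8}; col 5 has {1,2,5,6,7,8}; box has {1,3,4,5,6,8} → only 9 remains.
(3,6) = 7: row 3 has {4,5,8,9}; col 6 has {1,2,3,6,8}; box has {1,3,4,5,6,8,9} → only 7 remains.
(3,7) = 1: row 3 has {4,5,7,8,9}; col 7 has {2,3,4,7,8,9}; box has {2,3,4,5,6,7,8,9} → only 1 remains.
(5,5) = 4: row 5 has {1,2,3,5,6,7,8}; col 5 has {1,2,5,6,7,8,9}; box has {1,2,3,5,6,7,8} → only 4 remains.
(5,6) = 9: row 5 has {1,2,3,4,5,6,7,8}; col 6 has {1,2,3,6,7,8}; box has {1,2,3,4,5,6,7,8} → only 9 remains.
(7,6) = 5: row 7 has {3,4,7,9}; col 6 has {1,2,3,6,7,8,9}; box has {1,2,7} → only 5 remains.
(7,7) = 6: row 7 has {3,4,5,7,9}; col 7 has {1,2,3,4,7,8,9}; box has {1,3,4,7,8,9} → only 6 remains.
(7,9) = 2: row 7 has {3,4,5,6,7,9}; col 9 has {1,3,4,5,6,7,8,9}; box has {1,3,4,6,7,8,9} → only 2 remains.
(8,5) = 3: row 8 has {1,7,8}; col 5 has {1,2,4,5,6,7,8,9}; box has {1,2,5,7} → only 3 remains.

3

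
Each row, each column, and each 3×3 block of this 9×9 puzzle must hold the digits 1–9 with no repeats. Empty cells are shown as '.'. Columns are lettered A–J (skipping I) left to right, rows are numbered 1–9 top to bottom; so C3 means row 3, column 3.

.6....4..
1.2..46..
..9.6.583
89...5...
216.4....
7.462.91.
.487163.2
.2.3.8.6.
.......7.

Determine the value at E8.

H2 = 9 (sole candidate).
J2 = 7 (sole candidate).
A3 = 4 (sole candidate).
B3 = 7 (sole candidate).
C4 = 3 (sole candidate).
D4 = 1 (sole candidate).
E4 = 7 (sole candidate).
G4 = 2 (sole candidate).
H4 = 4 (sole candidate).
J4 = 6 (sole candidate).
B6 = 5 (sole candidate).
F6 = 3 (sole candidate).
J6 = 8 (sole candidate).
H7 = 5 (sole candidate).
G8 = 1 (sole candidate).
B9 = 3 (sole candidate).
G9 = 8 (sole candidate).
C1 = 5 (sole candidate).
H1 = 2 (sole candidate).
J1 = 1 (sole candidate).
B2 = 8 (sole candidate).
D2 = 5 (sole candidate).
E2 = 3 (sole candidate).
D3 = 2 (sole candidate).
F3 = 1 (sole candidate).
F5 = 9 (sole candidate).
G5 = 7 (sole candidate).
H5 = 3 (sole candidate).
J5 = 5 (sole candidate).
A7 = 9 (sole candidate).
A8 = 5 (sole candidate).
C8 = 7 (sole candidate).
E8 = 9: row 8 has {1,2,3,5,6,7,8}; col 5 has {1,2,3,4,6,7}; box has {1,3,6,7,8} → only 9 remains.

9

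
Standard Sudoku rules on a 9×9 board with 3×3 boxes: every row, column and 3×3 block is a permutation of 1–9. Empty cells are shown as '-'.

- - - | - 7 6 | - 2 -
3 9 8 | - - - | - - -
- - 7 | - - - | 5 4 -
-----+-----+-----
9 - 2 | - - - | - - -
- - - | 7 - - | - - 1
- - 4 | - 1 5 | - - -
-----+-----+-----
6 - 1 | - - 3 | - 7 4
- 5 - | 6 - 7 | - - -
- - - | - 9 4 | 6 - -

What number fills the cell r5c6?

r1c3 = 5 (sole candidate).
r4c6 = 8 (sole candidate).
r9c3 = 3 (sole candidate).
r5c3 = 6 (sole candidate).
r8c3 = 9 (sole candidate).
r4c2 = 1 (hidden single in row 4).
r1c2 = 4 (sole candidate).
r1c1 = 1 (sole candidate).
r3c1 = 2 (sole candidate).
r3c2 = 6 (sole candidate).
r7c7 = 9 (hidden single in row 7).
r8c1 = 4 (hidden single in row 8).
r5c1 = 5 (hidden single in column 1).
r4c5 = 6 (hidden single in column 5).
r9c4 = 1 (hidden single in box 8).
r3c6 = 1 (hidden single in row 3).
r2c6 = 2 (sole candidate).
r5c6 = 9: row 5 has {1,5,6,7}; col 6 has {1,2,3,4,5,6,7,8}; box has {1,5,6,7,8} → only 9 remains.

9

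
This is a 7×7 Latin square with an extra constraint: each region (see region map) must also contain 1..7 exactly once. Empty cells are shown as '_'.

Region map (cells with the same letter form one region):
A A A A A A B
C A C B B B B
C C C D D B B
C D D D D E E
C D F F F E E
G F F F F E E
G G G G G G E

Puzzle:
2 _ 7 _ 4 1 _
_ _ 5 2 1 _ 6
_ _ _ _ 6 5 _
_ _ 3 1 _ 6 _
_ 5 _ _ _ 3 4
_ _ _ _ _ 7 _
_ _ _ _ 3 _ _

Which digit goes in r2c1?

r1c7 = 3: row 1 has {1,2,4,7}; col 7 has {4,6}; region has {1,2,5,6} → only 3 remains.
r2c2 = 3: row 2 has {1,2,5,6}; col 2 has {5}; region has {1,2,4,7} → only 3 remains.
r2c6 = 4: row 2 has {1,2,3,5,6}; col 6 has {1,3,5,6,7}; region has {1,2,3,5,6} → only 4 remains.
r3c7 = 7: row 3 has {5,6}; col 7 has {3,4,6}; region has {1,2,3,4,5,6} → only 7 remains.
r7c6 = 2: row 7 has {3}; col 6 has {1,3,4,5,6,7}; region has {3} → only 2 remains.
r1c2 = 6: row 1 has {1,2,3,4,7}; col 2 has {3,5}; region has {1,2,3,4,7} → only 6 remains.
r1c4 = 5: row 1 has {1,2,3,4,6,7}; col 4 has {1,2}; region has {1,2,3,4,6,7} → only 5 remains.
r2c1 = 7: row 2 has {1,2,3,4,5,6}; col 1 has {2}; region has {5} → only 7 remains.

7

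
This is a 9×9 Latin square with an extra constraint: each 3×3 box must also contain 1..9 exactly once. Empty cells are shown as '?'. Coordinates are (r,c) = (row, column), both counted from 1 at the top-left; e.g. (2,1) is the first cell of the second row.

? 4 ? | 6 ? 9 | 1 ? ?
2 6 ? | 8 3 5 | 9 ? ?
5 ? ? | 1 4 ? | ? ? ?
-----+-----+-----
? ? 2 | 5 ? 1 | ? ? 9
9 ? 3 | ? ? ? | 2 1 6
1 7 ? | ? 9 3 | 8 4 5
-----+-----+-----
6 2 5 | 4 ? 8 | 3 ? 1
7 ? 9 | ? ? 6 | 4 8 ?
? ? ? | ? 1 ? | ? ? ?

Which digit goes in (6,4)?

(2,8) = 7 (sole candidate).
(2,9) = 4 (sole candidate).
(3,7) = 6 (sole candidate).
(4,2) = 8 (sole candidate).
(4,7) = 7 (sole candidate).
(4,8) = 3 (sole candidate).
(5,2) = 5 (sole candidate).
(5,4) = 7 (sole candidate).
(5,5) = 8 (sole candidate).
(5,6) = 4 (sole candidate).
(6,3) = 6 (sole candidate).
(6,4) = 2: row 6 has {1,3,4,5,6,7,8,9}; col 4 has {1,4,5,6,7,8}; box has {1,3,4,5,7,8,9} → only 2 remains.

2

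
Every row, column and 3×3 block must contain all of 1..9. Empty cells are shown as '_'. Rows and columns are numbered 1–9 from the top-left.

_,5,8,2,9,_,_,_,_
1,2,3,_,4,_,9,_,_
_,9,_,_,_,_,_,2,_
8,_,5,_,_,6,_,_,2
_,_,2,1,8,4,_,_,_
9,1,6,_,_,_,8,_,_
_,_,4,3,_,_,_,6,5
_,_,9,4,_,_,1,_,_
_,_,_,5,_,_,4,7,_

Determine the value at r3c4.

8

r3c3 = 7 (sole candidate).
r6c4 = 7 (sole candidate).
r7c7 = 2 (sole candidate).
r9c3 = 1 (sole candidate).
r4c4 = 9 (sole candidate).
r4c5 = 3 (sole candidate).
r4c7 = 7 (sole candidate).
r7c1 = 7 (sole candidate).
r7c2 = 8 (sole candidate).
r7c5 = 1 (sole candidate).
r7c6 = 9 (sole candidate).
r4c2 = 4 (sole candidate).
r4c8 = 1 (sole candidate).
r5c1 = 3 (sole candidate).
r5c2 = 7 (sole candidate).
r8c1 = 5 (hidden single in row 8).
r9c9 = 9 (hidden single in row 9).
r5c9 = 6 (sole candidate).
r5c7 = 5 (sole candidate).
r5c8 = 9 (sole candidate).
r2c4 = 6 (hidden single in row 2).
r3c4 = 8: row 3 has {2,7,9}; col 4 has {1,2,3,4,5,6,7,9}; box has {2,4,6,9} → only 8 remains.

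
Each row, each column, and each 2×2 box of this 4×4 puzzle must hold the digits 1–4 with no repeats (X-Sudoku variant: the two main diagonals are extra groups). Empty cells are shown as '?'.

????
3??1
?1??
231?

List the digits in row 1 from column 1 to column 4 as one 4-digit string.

1423

R2C3 = 4 (sole candidate).
R3C1 = 4 (sole candidate).
R4C4 = 4 (sole candidate).
R1C1 = 1: row 1 has {}; col 1 has {2,3,4}; box has {3}; main diagonal has {4} → only 1 remains.
R1C4 = 3: row 1 has {1}; col 4 has {1,4}; box has {1,4}; anti-diagonal has {1,2,4} → only 3 remains.
R2C2 = 2 (sole candidate).
R3C3 = 3 (sole candidate).
R3C4 = 2 (sole candidate).
R1C2 = 4: row 1 has {1,3}; col 2 has {1,2,3}; box has {1,2,3} → only 4 remains.
R1C3 = 2: row 1 has {1,3,4}; col 3 has {1,3,4}; box has {1,3,4} → only 2 remains.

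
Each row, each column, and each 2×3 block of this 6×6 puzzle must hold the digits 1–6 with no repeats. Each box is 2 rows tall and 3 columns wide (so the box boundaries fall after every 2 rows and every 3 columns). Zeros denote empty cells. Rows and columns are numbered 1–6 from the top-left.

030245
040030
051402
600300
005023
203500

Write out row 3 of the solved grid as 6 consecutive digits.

R1C1 = 1 (sole candidate).
R1C3 = 6 (sole candidate).
R2C1 = 5 (sole candidate).
R2C3 = 2 (sole candidate).
R3C1 = 3: row 3 has {1,2,4,5}; col 1 has {1,2,5,6}; box has {1,5,6} → only 3 remains.
R3C5 = 6: row 3 has {1,2,3,4,5}; col 5 has {2,3,4}; box has {2,3,4} → only 6 remains.

351462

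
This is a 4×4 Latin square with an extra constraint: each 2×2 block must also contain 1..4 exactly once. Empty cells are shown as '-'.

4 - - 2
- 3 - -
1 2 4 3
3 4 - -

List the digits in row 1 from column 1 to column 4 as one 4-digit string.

4132

row 1, column 2 = 1: row 1 has {2,4}; col 2 has {2,3,4}; box has {3,4} → only 1 remains.
row 1, column 3 = 3: row 1 has {1,2,4}; col 3 has {4}; box has {2} → only 3 remains.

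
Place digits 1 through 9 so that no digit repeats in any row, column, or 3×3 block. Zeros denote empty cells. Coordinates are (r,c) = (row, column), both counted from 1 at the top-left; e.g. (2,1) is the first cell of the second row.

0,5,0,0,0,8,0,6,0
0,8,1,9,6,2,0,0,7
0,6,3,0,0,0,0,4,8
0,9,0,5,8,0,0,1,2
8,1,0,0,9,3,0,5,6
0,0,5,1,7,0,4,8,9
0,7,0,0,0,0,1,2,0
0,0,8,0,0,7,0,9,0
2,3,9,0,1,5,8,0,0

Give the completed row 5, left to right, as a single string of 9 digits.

814293756

(2,1) = 4 (sole candidate).
(2,8) = 3 (sole candidate).
(3,4) = 7 (sole candidate).
(3,5) = 5 (sole candidate).
(3,6) = 1 (sole candidate).
(5,7) = 7: row 5 has {1,3,5,6,8,9}; col 7 has {1,4,8}; box has {1,2,4,5,6,8,9} → only 7 remains.
(6,2) = 2 (sole candidate).
(6,6) = 6 (sole candidate).
(8,2) = 4 (sole candidate).
(9,8) = 7 (sole candidate).
(9,9) = 4 (sole candidate).
(1,9) = 1 (sole candidate).
(2,7) = 5 (sole candidate).
(3,1) = 9 (sole candidate).
(3,7) = 2 (sole candidate).
(4,6) = 4 (sole candidate).
(4,7) = 3 (sole candidate).
(5,3) = 4: row 5 has {1,3,5,6,7,8,9}; col 3 has {1,3,5,8,9}; box has {1,2,5,8,9} → only 4 remains.
(5,4) = 2: row 5 has {1,3,4,5,6,7,8,9}; col 4 has {1,5,7,9}; box has {1,3,4,5,6,7,8,9} → only 2 remains.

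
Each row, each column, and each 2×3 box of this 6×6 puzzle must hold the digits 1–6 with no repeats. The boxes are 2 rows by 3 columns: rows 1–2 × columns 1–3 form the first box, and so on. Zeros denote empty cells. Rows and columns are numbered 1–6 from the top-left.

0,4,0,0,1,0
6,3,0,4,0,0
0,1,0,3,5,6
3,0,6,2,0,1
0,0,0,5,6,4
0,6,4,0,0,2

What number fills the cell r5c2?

2

r1c4 = 6 (sole candidate).
r2c5 = 2 (sole candidate).
r2c6 = 5 (sole candidate).
r3c3 = 2 (sole candidate).
r4c2 = 5 (sole candidate).
r4c5 = 4 (sole candidate).
r5c2 = 2: row 5 has {4,5,6}; col 2 has {1,3,4,5,6}; box has {4,6} → only 2 remains.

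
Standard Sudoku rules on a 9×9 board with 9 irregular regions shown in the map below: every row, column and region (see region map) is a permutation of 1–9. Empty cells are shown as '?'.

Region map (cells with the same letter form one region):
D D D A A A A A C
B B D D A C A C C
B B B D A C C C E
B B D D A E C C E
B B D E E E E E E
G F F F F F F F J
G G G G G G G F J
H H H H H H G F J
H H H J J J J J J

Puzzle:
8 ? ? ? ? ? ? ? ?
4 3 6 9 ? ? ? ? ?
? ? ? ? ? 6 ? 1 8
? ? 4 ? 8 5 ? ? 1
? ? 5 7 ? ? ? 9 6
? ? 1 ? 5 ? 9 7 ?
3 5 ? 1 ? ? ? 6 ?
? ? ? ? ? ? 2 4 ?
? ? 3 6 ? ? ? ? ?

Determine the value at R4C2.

R6C1 = 6: row 6 has {1,5,7,9}; col 1 has {3,4,8}; region has {1,2,3,5} → only 6 remains.
R4C2 = 6: in row 4, 6 can only go here (every other open cell in that row sees a 6).

6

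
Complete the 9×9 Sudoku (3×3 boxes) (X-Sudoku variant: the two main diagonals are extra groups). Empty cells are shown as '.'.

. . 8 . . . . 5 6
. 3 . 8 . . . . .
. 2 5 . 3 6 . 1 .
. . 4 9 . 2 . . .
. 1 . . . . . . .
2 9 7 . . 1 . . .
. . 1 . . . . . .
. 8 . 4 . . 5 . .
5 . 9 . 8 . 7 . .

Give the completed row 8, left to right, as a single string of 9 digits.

row 2, column 3 = 6: row 2 has {3,8}; col 3 has {1,4,5,7,8,9}; box has {2,3,5,8} → only 6 remains.
row 3, column 4 = 7: row 3 has {1,2,3,5,6}; col 4 has {4,8,9}; box has {3,6,8} → only 7 remains.
row 5, column 3 = 3: row 5 has {1}; col 3 has {1,4,5,6,7,8,9}; box has {1,2,4,7,9} → only 3 remains.
row 6, column 4 = 3: row 6 has {1,2,7,9}; col 4 has {4,7,8,9}; box has {1,2,9}; anti-diagonal has {1,2,5,6,8} → only 3 remains.
row 8, column 3 = 2: row 8 has {4,5,8}; col 3 has {1,3,4,5,6,7,8,9}; box has {1,5,8,9} → only 2 remains.
row 8, column 8 = 6: row 8 has {2,4,5,8}; col 8 has {1,5}; box has {5,7}; main diagonal has {1,3,5,9} → only 6 remains.
row 9, column 6 = 3: row 9 has {5,7,8,9}; col 6 has {1,2,6}; box has {4,8} → only 3 remains.
row 1, column 7 = 3: in row 1, 3 can only go here (every other open cell in that row sees a 3).
row 3, column 9 = 8: in row 3, 8 can only go here (every other open cell in that row sees an 8).
row 9, column 4 = 1: in row 9, 1 can only go here (every other open cell in that row sees a 1).
row 1, column 4 = 2: row 1 has {3,5,6,8}; col 4 has {1,3,4,7,8,9}; box has {3,6,7,8} → only 2 remains.
row 1, column 5 = 1: in row 1, 1 can only go here (every other open cell in that row sees a 1).
row 1, column 6 = 9: in row 1, 9 can only go here (every other open cell in that row sees a 9).
row 8, column 6 = 7: row 8 has {2,4,5,6,8}; col 6 has {1,2,3,6,9}; box has {1,3,4,8} → only 7 remains.
row 7, column 6 = 5: row 7 has {1}; col 6 has {1,2,3,6,7,9}; box has {1,3,4,7,8} → only 5 remains.
row 8, column 1 = 3: row 8 has {2,4,5,6,7,8}; col 1 has {2,5}; box has {1,2,5,8,9} → only 3 remains.
row 8, column 5 = 9: row 8 has {2,3,4,5,6,7,8}; col 5 has {1,3,8}; box has {1,3,4,5,7,8} → only 9 remains.
row 8, column 9 = 1: row 8 has {2,3,4,5,6,7,8,9}; col 9 has {6,8}; box has {5,6,7} → only 1 remains.

382497561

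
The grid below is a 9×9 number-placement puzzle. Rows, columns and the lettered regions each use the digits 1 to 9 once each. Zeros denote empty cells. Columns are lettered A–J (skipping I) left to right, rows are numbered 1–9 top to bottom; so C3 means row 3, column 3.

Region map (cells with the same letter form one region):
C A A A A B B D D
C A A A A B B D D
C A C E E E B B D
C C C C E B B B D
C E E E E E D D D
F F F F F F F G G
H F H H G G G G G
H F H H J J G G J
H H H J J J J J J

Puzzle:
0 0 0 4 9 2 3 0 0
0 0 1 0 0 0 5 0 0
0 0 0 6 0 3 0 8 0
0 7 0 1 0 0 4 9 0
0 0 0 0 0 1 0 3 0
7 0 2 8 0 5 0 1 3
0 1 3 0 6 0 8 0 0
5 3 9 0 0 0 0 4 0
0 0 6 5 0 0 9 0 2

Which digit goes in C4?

F4 = 6 (sole candidate).
E6 = 4 (sole candidate).
G6 = 6 (sole candidate).
H9 = 7 (sole candidate).
F2 = 7 (sole candidate).
G3 = 1 (sole candidate).
B6 = 9 (sole candidate).
F7 = 9 (sole candidate).
F8 = 8 (sole candidate).
F9 = 4 (sole candidate).
E8 = 1 (sole candidate).
J8 = 6 (sole candidate).
B9 = 8 (sole candidate).
E9 = 3 (sole candidate).
A9 = 1 (sole candidate).
J1 = 1 (hidden single in row 1).
C1 = 7 (hidden single in row 1).
A1 = 8 (hidden single in row 1).
C4 = 5: row 4 has {1,4,6,7,9}; col 3 has {1,2,3,6,7,9}; region has {1,7,8} → only 5 remains.

5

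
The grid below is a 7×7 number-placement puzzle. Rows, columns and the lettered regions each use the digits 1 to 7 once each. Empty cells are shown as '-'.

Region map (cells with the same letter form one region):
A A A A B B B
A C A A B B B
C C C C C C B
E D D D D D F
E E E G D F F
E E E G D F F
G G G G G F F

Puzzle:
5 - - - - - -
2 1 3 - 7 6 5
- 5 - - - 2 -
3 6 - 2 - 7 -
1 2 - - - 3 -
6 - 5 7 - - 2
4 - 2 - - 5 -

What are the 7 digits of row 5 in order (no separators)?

r2c4 = 4: row 2 has {1,2,3,5,6,7}; col 4 has {2,7}; region has {2,3,5} → only 4 remains.
r3c1 = 7: row 3 has {2,5}; col 1 has {1,2,3,4,5,6}; region has {1,2,5} → only 7 remains.
r6c2 = 4: row 6 has {2,5,6,7}; col 2 has {1,2,5,6}; region has {1,2,3,5,6} → only 4 remains.
r6c6 = 1: row 6 has {2,4,5,6,7}; col 6 has {2,3,5,6,7}; region has {2,3,5} → only 1 remains.
r7c2 = 3: row 7 has {2,4,5}; col 2 has {1,2,4,5,6}; region has {2,4,7} → only 3 remains.
r1c2 = 7: row 1 has {5}; col 2 has {1,2,3,4,5,6}; region has {2,3,4,5} → only 7 remains.
r1c6 = 4: row 1 has {5,7}; col 6 has {1,2,3,5,6,7}; region has {5,6,7} → only 4 remains.
r4c7 = 4: row 4 has {2,3,6,7}; col 7 has {2,5}; region has {1,2,3,5} → only 4 remains.
r5c3 = 7: row 5 has {1,2,3}; col 3 has {2,3,5}; region has {1,2,3,4,5,6} → only 7 remains.
r5c7 = 6: row 5 has {1,2,3,7}; col 7 has {2,4,5}; region has {1,2,3,4,5} → only 6 remains.
r6c5 = 3: row 6 has {1,2,4,5,6,7}; col 5 has {7}; region has {2,6,7} → only 3 remains.
r7c7 = 7: row 7 has {2,3,4,5}; col 7 has {2,4,5,6}; region has {1,2,3,4,5,6} → only 7 remains.
r4c3 = 1: row 4 has {2,3,4,6,7}; col 3 has {2,3,5,7}; region has {2,3,6,7} → only 1 remains.
r4c5 = 5: row 4 has {1,2,3,4,6,7}; col 5 has {3,7}; region has {1,2,3,6,7} → only 5 remains.
r5c4 = 5: row 5 has {1,2,3,6,7}; col 4 has {2,4,7}; region has {2,3,4,7} → only 5 remains.
r5c5 = 4: row 5 has {1,2,3,5,6,7}; col 5 has {3,5,7}; region has {1,2,3,5,6,7} → only 4 remains.

1275436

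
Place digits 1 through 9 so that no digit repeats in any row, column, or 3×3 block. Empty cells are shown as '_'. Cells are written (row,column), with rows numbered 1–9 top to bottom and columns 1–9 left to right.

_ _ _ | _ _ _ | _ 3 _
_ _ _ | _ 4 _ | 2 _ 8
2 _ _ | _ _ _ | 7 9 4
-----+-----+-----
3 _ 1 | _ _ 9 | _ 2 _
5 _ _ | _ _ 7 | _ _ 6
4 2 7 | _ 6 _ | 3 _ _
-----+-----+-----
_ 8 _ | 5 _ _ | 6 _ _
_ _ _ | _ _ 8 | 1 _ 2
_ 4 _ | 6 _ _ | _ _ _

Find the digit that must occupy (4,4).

4

(1,7) = 5 (sole candidate).
(1,9) = 1 (sole candidate).
(2,8) = 6 (sole candidate).
(4,2) = 6 (sole candidate).
(5,2) = 9 (sole candidate).
(5,3) = 8 (sole candidate).
(5,7) = 4 (sole candidate).
(5,8) = 1 (sole candidate).
(1,2) = 7 (sole candidate).
(4,7) = 8 (sole candidate).
(6,8) = 5 (sole candidate).
(6,9) = 9 (sole candidate).
(9,7) = 9 (sole candidate).
(4,4) = 4: row 4 has {1,2,3,6,8,9}; col 4 has {5,6}; box has {6,7,9} → only 4 remains.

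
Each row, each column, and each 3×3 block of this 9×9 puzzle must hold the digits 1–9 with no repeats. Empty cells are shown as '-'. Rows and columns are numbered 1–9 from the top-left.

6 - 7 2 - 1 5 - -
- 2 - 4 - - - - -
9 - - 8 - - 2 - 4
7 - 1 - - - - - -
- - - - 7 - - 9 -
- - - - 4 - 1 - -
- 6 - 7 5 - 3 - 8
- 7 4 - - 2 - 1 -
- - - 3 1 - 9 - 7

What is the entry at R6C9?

6

R8C7 = 6 (sole candidate).
R8C9 = 5 (sole candidate).
R8C4 = 9 (sole candidate).
R8C5 = 8 (sole candidate).
R7C6 = 4 (sole candidate).
R7C8 = 2 (sole candidate).
R8C1 = 3 (sole candidate).
R9C6 = 6 (sole candidate).
R9C8 = 4 (sole candidate).
R7C1 = 1 (sole candidate).
R7C3 = 9 (sole candidate).
R1C2 = 4 (hidden single in row 1).
R1C8 = 8 (hidden single in row 1).
R2C7 = 7 (sole candidate).
R2C9 = 1 (hidden single in row 2).
R3C2 = 1 (hidden single in row 3).
R3C6 = 7 (hidden single in row 3).
R3C3 = 5 (hidden single in row 3).
R2C1 = 8 (sole candidate).
R2C3 = 3 (sole candidate).
R2C8 = 6 (sole candidate).
R3C8 = 3 (sole candidate).
R4C8 = 5 (sole candidate).
R6C8 = 7 (sole candidate).
R1C9 = 9 (sole candidate).
R2C5 = 9 (sole candidate).
R2C6 = 5 (sole candidate).
R3C5 = 6 (sole candidate).
R4C4 = 6 (sole candidate).
R6C4 = 5 (sole candidate).
R1C5 = 3 (sole candidate).
R4C5 = 2 (sole candidate).
R4C9 = 3 (sole candidate).
R5C4 = 1 (sole candidate).
R6C1 = 2 (sole candidate).
R6C9 = 6: row 6 has {1,2,4,5,7}; col 9 has {1,3,4,5,7,8,9}; box has {1,3,5,7,9} → only 6 remains.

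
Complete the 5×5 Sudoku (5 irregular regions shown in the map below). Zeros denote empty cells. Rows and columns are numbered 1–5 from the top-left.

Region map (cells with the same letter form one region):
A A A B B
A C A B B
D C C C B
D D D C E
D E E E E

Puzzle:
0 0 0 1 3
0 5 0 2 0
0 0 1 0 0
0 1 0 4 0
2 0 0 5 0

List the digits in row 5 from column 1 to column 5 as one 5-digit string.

r2c5 = 4: row 2 has {2,5}; col 5 has {3}; region has {1,2,3} → only 4 remains.
r3c4 = 3: row 3 has {1}; col 4 has {1,2,4,5}; region has {1,4,5} → only 3 remains.
r3c5 = 5: row 3 has {1,3}; col 5 has {3,4}; region has {1,2,3,4} → only 5 remains.
r4c5 = 2: row 4 has {1,4}; col 5 has {3,4,5}; region has {5} → only 2 remains.
r5c5 = 1: row 5 has {2,5}; col 5 has {2,3,4,5}; region has {2,5} → only 1 remains.
r2c3 = 3: row 2 has {2,4,5}; col 3 has {1}; region has {} → only 3 remains.
r3c1 = 4: row 3 has {1,3,5}; col 1 has {2}; region has {1,2} → only 4 remains.
r3c2 = 2: row 3 has {1,3,4,5}; col 2 has {1,5}; region has {1,3,4,5} → only 2 remains.
r4c3 = 5: row 4 has {1,2,4}; col 3 has {1,3}; region has {1,2,4} → only 5 remains.
r5c3 = 4: row 5 has {1,2,5}; col 3 has {1,3,5}; region has {1,2,5} → only 4 remains.
r1c1 = 5: row 1 has {1,3}; col 1 has {2,4}; region has {3} → only 5 remains.
r1c2 = 4: row 1 has {1,3,5}; col 2 has {1,2,5}; region has {3,5} → only 4 remains.
r1c3 = 2: row 1 has {1,3,4,5}; col 3 has {1,3,4,5}; region has {3,4,5} → only 2 remains.
r2c1 = 1: row 2 has {2,3,4,5}; col 1 has {2,4,5}; region has {2,3,4,5} → only 1 remains.
r4c1 = 3: row 4 has {1,2,4,5}; col 1 has {1,2,4,5}; region has {1,2,4,5} → only 3 remains.
r5c2 = 3: row 5 has {1,2,4,5}; col 2 has {1,2,4,5}; region has {1,2,4,5} → only 3 remains.

23451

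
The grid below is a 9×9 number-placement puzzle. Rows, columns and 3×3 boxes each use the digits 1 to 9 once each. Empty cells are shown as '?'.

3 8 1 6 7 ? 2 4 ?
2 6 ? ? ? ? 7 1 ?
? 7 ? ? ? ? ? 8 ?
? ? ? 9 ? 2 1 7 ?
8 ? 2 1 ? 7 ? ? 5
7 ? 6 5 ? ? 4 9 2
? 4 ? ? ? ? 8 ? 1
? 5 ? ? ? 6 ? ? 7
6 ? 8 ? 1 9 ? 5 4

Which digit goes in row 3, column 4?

row 1, column 6 = 5 (sole candidate).
row 1, column 9 = 9 (sole candidate).
row 2, column 9 = 3 (sole candidate).
row 3, column 9 = 6 (sole candidate).
row 4, column 2 = 3 (sole candidate).
row 4, column 9 = 8 (sole candidate).
row 5, column 2 = 9 (sole candidate).
row 6, column 2 = 1 (sole candidate).
row 7, column 1 = 9 (sole candidate).
row 7, column 6 = 3 (sole candidate).
row 8, column 1 = 1 (sole candidate).
row 8, column 3 = 3 (sole candidate).
row 8, column 7 = 9 (sole candidate).
row 8, column 8 = 2 (sole candidate).
row 9, column 2 = 2 (sole candidate).
row 9, column 4 = 7 (sole candidate).
row 9, column 7 = 3 (sole candidate).
row 3, column 7 = 5 (sole candidate).
row 5, column 7 = 6 (sole candidate).
row 5, column 8 = 3 (sole candidate).
row 6, column 6 = 8 (sole candidate).
row 7, column 3 = 7 (sole candidate).
row 7, column 4 = 2 (sole candidate).
row 7, column 5 = 5 (sole candidate).
row 7, column 8 = 6 (sole candidate).
row 2, column 6 = 4 (sole candidate).
row 3, column 1 = 4 (sole candidate).
row 3, column 3 = 9 (sole candidate).
row 3, column 4 = 3: row 3 has {4,5,6,7,8,9}; col 4 has {1,2,5,6,7,9}; box has {4,5,6,7} → only 3 remains.

3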